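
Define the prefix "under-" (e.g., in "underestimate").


Prefix: under-
Example: underestimate (under- + estimate)
Meaning = insufficient


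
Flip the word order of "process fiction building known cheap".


Original: "process fiction building known cheap"
Words (1..n): process | fiction | building | known | cheap
Reversed (n..1): cheap | known | building | fiction | process
Result = "cheap known building fiction process"


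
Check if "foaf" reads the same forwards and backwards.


Word: "foaf"
Reversed: "faof"
Forward == Backward? foaf != faof
Palindrome = No


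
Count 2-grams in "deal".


Word: "deal" (length 4)
Number of 2-grams = length - 2 + 1 = 4 - 2 + 1
= 3


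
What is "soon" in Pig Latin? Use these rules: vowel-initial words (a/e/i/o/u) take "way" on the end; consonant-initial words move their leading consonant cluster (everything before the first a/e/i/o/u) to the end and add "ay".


Word: "soon"
Starts with consonant(s) → move to end, add 'ay'
Consonant cluster: "s"
Pig Latin = "oonsay"


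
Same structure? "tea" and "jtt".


Pattern of "tea": [0, 1, 2]
Pattern of "jtt": [0, 1, 1]
Patterns do not match
Same pattern = No


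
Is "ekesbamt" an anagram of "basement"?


Word 1: "basement" → sorted: abeemnst
Word 2: "ekesbamt" → sorted: abeekmst
Same letters? abeemnst != abeekmst
Anagram = No


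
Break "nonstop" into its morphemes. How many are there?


Word: "nonstop"
Morphemes: non- + stop
Each morpheme carries meaning
= 2 morphemes


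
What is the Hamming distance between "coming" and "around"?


Comparing character by character (same length = 6):
  Pos 0: 'c' vs 'a' !=
  Pos 1: 'o' vs 'r' !=
  Pos 2: 'm' vs 'o' !=
  Pos 3: 'i' vs 'u' !=
  Pos 4: 'n' vs 'n' =
  Pos 5: 'g' vs 'd' !=
Hamming distance = 5


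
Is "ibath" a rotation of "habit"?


Word: "habit", Candidate: "ibath"
Method: check if candidate is substring of word+word
"habithabit" contains "ibath"? No
Is rotation = No


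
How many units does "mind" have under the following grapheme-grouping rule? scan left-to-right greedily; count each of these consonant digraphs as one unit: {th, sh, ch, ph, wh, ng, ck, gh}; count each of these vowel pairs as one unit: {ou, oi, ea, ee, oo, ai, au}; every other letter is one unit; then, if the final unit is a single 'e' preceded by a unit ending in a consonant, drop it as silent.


Word: "mind" (4 letters)
Left-to-right scan:
  1. 'm' (letter)
  2. 'i' (letter)
  3. 'n' (letter)
  4. 'd' (letter)
Units from scan: 4
Sound units = 4 units


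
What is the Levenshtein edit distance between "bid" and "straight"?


Word 1: "bid" (length 3)
Word 2: "straight" (length 8)
One optimal edit sequence (insert/delete/substitute each cost 1):
  1. insert 's'  (+1)
  2. insert 't'  (+1)
  3. insert 'r'  (+1)
  4. substitute 'b' -> 'a'  (+1)
  5. keep 'i'
  6. insert 'g'  (+1)
  7. insert 'h'  (+1)
  8. substitute 'd' -> 't'  (+1)
Total edit operations: 7
Edit distance = 7


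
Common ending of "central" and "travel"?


Word 1: "central"
Word 2: "travel"
Comparing from end:
  Pos -1: 'l' == 'l'
  Pos -2: 'a' != 'e' (stop)
LCS = "l" (length 1)


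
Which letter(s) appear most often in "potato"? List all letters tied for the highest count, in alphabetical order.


Word: "potato"
Letter counts:
  'a': 1
  'o': 2
  'p': 1
  't': 2
Maximum count = 2
Most frequent = 'o', 't' (2 times each)


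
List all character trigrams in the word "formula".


Word: "formula" (length 7)
Number of trigrams = 7 - 3 + 1 = 5
  Position 0: "for"
  Position 1: "orm"
  Position 2: "rmu"
  Position 3: "mul"
  Position 4: "ula"
Trigrams = "for", "orm", "rmu", "mul", "ula"


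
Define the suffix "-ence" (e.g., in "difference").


Suffix: -ence
Example: difference (differ + -ence)
Meaning = state of


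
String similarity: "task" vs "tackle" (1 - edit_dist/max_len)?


Word 1: "task" (length 4)
Word 2: "tackle" (length 6)
One optimal edit sequence:
  1. keep 't'
  2. keep 'a'
  3. substitute 's' -> 'c'  (+1)
  4. keep 'k'
  5. insert 'l'  (+1)
  6. insert 'e'  (+1)
Edit distance = 3
Max length = max(4, 6) = 6
Similarity = 1 - 3/6
= 0.5000


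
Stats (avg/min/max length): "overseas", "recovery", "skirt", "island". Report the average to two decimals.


Lengths: "overseas"=8, "recovery"=8, "skirt"=5, "island"=6
Sum = 27, Count = 4
Average = 27/4 = 6.75
= avg=6.75, min=5, max=8


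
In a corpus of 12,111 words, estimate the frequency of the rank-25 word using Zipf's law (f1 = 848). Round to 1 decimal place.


Zipf's law: f(r) = f(1) / r
f(1) = 848
f(25) = 848 / 25
= 33.9 occurrences


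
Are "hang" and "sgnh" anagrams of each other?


Word 1: "hang" → sorted: aghn
Word 2: "sgnh" → sorted: ghns
Same letters? aghn != ghns
Anagram = No


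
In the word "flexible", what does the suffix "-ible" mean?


Suffix: -ible
Example: flexible = flex + -ible
Meaning = capable of


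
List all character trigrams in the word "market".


Word: "market" (length 6)
Number of trigrams = 6 - 3 + 1 = 4
  Position 0: "mar"
  Position 1: "ark"
  Position 2: "rke"
  Position 3: "ket"
Trigrams = "mar", "ark", "rke", "ket"


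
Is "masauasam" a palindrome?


Word: "masauasam"
Reversed: "masauasam"
Forward == Backward? masauasam == masauasam
Palindrome = Yes


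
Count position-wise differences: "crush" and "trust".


Comparing character by character (same length = 5):
  Pos 0: 'c' vs 't' !=
  Pos 1: 'r' vs 'r' =
  Pos 2: 'u' vs 'u' =
  Pos 3: 's' vs 's' =
  Pos 4: 'h' vs 't' !=
Hamming distance = 2


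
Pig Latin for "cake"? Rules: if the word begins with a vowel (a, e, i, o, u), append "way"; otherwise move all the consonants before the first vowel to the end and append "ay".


Word: "cake"
Starts with consonant(s) → move to end, add 'ay'
Consonant cluster: "c"
Pig Latin = "akecay"


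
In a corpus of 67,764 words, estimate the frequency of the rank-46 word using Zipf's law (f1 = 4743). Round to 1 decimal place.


Zipf's law: f(r) = f(1) / r
f(1) = 4743
f(46) = 4743 / 46
= 103.1 occurrences


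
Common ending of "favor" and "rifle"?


Word 1: "favor"
Word 2: "rifle"
Comparing from end:
  Pos -1: 'r' != 'e' (stop)
LCS = "" (length 0)


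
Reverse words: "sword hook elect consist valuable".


Original: "sword hook elect consist valuable"
Words (1..n): sword | hook | elect | consist | valuable
Reversed (n..1): valuable | consist | elect | hook | sword
Result = "valuable consist elect hook sword"


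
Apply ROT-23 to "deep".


Word: "deep"
Shift: 23
Each letter → (letter + shift) mod 26:
  'd' (3) + 23 = 0 → 'a'
  'e' (4) + 23 = 1 → 'b'
  'e' (4) + 23 = 1 → 'b'
  'p' (15) + 23 = 12 → 'm'
Result = "abbm"


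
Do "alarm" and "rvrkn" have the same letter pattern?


Pattern of "alarm": [0, 1, 0, 2, 3]
Pattern of "rvrkn": [0, 1, 0, 2, 3]
Patterns match
Same pattern = Yes


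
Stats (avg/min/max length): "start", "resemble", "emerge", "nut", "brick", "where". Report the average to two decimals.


Lengths: "start"=5, "resemble"=8, "emerge"=6, "nut"=3, "brick"=5, "where"=5
Sum = 32, Count = 6
Average = 32/6 = 5.33
= avg=5.33, min=3, max=8


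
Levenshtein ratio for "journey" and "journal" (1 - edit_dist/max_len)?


Word 1: "journey" (length 7)
Word 2: "journal" (length 7)
One optimal edit sequence:
  1. keep 'j'
  2. keep 'o'
  3. keep 'u'
  4. keep 'r'
  5. keep 'n'
  6. substitute 'e' -> 'a'  (+1)
  7. substitute 'y' -> 'l'  (+1)
Edit distance = 2
Max length = max(7, 7) = 7
Similarity = 1 - 2/7
= 0.7143


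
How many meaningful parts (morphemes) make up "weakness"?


Word: "weakness"
Morphemes: weak / -ness
Each morpheme carries meaning
= 2 morphemes


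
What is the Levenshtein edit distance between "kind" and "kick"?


Word 1: "kind" (length 4)
Word 2: "kick" (length 4)
One optimal edit sequence (insert/delete/substitute each cost 1):
  1. keep 'k'
  2. keep 'i'
  3. substitute 'n' -> 'c'  (+1)
  4. substitute 'd' -> 'k'  (+1)
Total edit operations: 2
Edit distance = 2


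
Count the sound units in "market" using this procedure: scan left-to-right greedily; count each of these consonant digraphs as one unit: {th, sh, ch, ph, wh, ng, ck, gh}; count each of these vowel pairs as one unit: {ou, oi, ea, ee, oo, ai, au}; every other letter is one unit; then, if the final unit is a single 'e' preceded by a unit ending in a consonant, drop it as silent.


Word: "market" (6 letters)
Left-to-right scan:
  [1] 'm' (letter)
  [2] 'a' (letter)
  [3] 'r' (letter)
  [4] 'k' (letter)
  [5] 'e' (letter)
  [6] 't' (letter)
Units from scan: 6
Sound units = 6 units


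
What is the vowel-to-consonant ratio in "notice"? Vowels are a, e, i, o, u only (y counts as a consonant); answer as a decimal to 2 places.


Word: "notice"
Vowels (a,e,i,o,u): 3
Consonants: 3
Ratio = 3/3
= 1.00


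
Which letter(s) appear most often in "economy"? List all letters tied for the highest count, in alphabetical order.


Word: "economy"
Letter counts:
  'c': 1
  'e': 1
  'm': 1
  'n': 1
  'o': 2
  'y': 1
Maximum count = 2
Most frequent = 'o' (2 times each)


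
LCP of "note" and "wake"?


Word 1: "note"
Word 2: "wake"
Comparing from start:
  Pos 0: 'n' != 'w' (stop)
LCP = "" (length 0)


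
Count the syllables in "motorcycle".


Word: "motorcycle"
Syllable breakdown: mo · tor · cy · cle
Counting: 4 parts
= 4 syllables


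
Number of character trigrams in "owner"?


Word: "owner" (length 5)
Number of 3-grams = length - 3 + 1 = 5 - 3 + 1
= 3


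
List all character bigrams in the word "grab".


Word: "grab" (length 4)
Number of bigrams = 4 - 2 + 1 = 3
  Position 0: "gr"
  Position 1: "ra"
  Position 2: "ab"
Bigrams = "gr", "ra", "ab"


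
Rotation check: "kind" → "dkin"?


Word: "kind", Candidate: "dkin"
Method: check if candidate is substring of word+word
"kindkind" contains "dkin"? Yes
Is rotation = Yes


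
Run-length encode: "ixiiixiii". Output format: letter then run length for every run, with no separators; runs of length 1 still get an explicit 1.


String: "ixiiixiii"
Scanning for consecutive runs:
  'i' x 1
  'x' x 1
  'i' x 3
  'x' x 1
  'i' x 3
RLE = "i1x1i3x1i3"


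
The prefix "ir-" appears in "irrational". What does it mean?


Prefix: ir-
Example: irrational = ir- + rational
Meaning = not


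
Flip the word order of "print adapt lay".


Original: "print adapt lay"
Words (1..n): print | adapt | lay
Reversed (n..1): lay | adapt | print
Result = "lay adapt print"


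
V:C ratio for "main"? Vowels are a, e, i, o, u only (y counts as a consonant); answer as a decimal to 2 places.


Word: "main"
Vowels (a,e,i,o,u): 2
Consonants: 2
Ratio = 2/2
= 1.00


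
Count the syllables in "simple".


Word: "simple"
Syllable breakdown: sim-ple
Counting: 2 parts
= 2 syllables


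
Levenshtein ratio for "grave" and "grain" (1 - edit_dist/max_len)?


Word 1: "grave" (length 5)
Word 2: "grain" (length 5)
One optimal edit sequence:
  1. keep 'g'
  2. keep 'r'
  3. keep 'a'
  4. substitute 'v' -> 'i'  (+1)
  5. substitute 'e' -> 'n'  (+1)
Edit distance = 2
Max length = max(5, 5) = 5
Similarity = 1 - 2/5
= 0.6000


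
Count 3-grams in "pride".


Word: "pride" (length 5)
Number of 3-grams = length - 3 + 1 = 5 - 3 + 1
= 3


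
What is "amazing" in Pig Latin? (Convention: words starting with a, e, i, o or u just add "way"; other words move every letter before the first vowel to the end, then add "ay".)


Word: "amazing"
Starts with vowel → add 'way'
Pig Latin = "amazingway"


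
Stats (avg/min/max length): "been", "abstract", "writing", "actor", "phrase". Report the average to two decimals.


Lengths: "been"=4, "abstract"=8, "writing"=7, "actor"=5, "phrase"=6
Sum = 30, Count = 5
Average = 30/5 = 6.00
= avg=6.00, min=4, max=8


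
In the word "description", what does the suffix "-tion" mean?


Suffix: -tion
Example: description = describe + -tion, with a spelling change
Meaning = act or process


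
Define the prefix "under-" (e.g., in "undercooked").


Prefix: under-
Example: undercooked = under- + cooked
Meaning = insufficient


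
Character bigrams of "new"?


Word: "new" (length 3)
Number of bigrams = 3 - 2 + 1 = 2
  Position 0: "ne"
  Position 1: "ew"
Bigrams = "ne", "ew"


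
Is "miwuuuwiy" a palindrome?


Word: "miwuuuwiy"
Reversed: "yiwuuuwim"
Forward == Backward? miwuuuwiy != yiwuuuwim
Palindrome = No


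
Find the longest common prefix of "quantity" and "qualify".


Word 1: "quantity"
Word 2: "qualify"
Comparing from start:
  Pos 0: 'q' == 'q'
  Pos 1: 'u' == 'u'
  Pos 2: 'a' == 'a'
  Pos 3: 'n' != 'l' (stop)
LCP = "qua" (length 3)


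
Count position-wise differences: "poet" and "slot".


Comparing character by character (same length = 4):
  Pos 0: 'p' vs 's' !=
  Pos 1: 'o' vs 'l' !=
  Pos 2: 'e' vs 'o' !=
  Pos 3: 't' vs 't' =
Hamming distance = 3


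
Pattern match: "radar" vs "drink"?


Pattern of "radar": [0, 1, 2, 1, 0]
Pattern of "drink": [0, 1, 2, 3, 4]
Patterns do not match
Same pattern = No


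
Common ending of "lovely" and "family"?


Word 1: "lovely"
Word 2: "family"
Comparing from end:
  Pos -1: 'y' == 'y'
  Pos -2: 'l' == 'l'
  Pos -3: 'e' != 'i' (stop)
LCS = "ly" (length 2)


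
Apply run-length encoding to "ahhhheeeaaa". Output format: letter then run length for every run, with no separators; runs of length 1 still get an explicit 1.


String: "ahhhheeeaaa"
Scanning for consecutive runs:
  'a' x 1
  'h' x 4
  'e' x 3
  'a' x 3
RLE = "a1h4e3a3"


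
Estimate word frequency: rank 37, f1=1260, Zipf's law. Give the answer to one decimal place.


Zipf's law: f(r) = f(1) / r
f(1) = 1260
f(37) = 1260 / 37
= 34.1 occurrences


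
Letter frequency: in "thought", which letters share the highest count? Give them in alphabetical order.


Word: "thought"
Letter counts:
  'g': 1
  'h': 2
  'o': 1
  't': 2
  'u': 1
Maximum count = 2
Most frequent = 'h', 't' (2 times each)


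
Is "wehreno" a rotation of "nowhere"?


Word: "nowhere", Candidate: "wehreno"
Method: check if candidate is substring of word+word
"nowherenowhere" contains "wehreno"? No
Is rotation = No


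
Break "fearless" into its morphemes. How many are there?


Word: "fearless"
Morphemes: fear | -less
Each morpheme carries meaning
= 2 morphemes


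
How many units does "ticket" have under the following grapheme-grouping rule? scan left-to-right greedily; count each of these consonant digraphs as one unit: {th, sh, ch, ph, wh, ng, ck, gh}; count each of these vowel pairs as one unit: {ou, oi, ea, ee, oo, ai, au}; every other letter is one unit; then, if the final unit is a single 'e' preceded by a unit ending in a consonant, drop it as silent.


Word: "ticket" (6 letters)
Left-to-right scan:
  (1) 't' (letter)
  (2) 'i' (letter)
  (3) 'ck' (digraph)
  (4) 'e' (letter)
  (5) 't' (letter)
Units from scan: 5
Sound units = 5 units


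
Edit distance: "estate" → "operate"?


Word 1: "estate" (length 6)
Word 2: "operate" (length 7)
One optimal edit sequence (insert/delete/substitute each cost 1):
  1. insert 'o'  (+1)
  2. substitute 'e' -> 'p'  (+1)
  3. substitute 's' -> 'e'  (+1)
  4. substitute 't' -> 'r'  (+1)
  5. keep 'a'
  6. keep 't'
  7. keep 'e'
Total edit operations: 4
Edit distance = 4


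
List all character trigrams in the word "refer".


Word: "refer" (length 5)
Number of trigrams = 5 - 3 + 1 = 3
  Position 0: "ref"
  Position 1: "efe"
  Position 2: "fer"
Trigrams = "ref", "efe", "fer"


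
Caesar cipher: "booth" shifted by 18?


Word: "booth"
Shift: 18
Each letter → (letter + shift) mod 26:
  'b' (1) + 18 = 19 → 't'
  'o' (14) + 18 = 6 → 'g'
  'o' (14) + 18 = 6 → 'g'
  't' (19) + 18 = 11 → 'l'
  'h' (7) + 18 = 25 → 'z'
Result = "tgglz"


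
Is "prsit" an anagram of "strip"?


Word 1: "strip" → sorted: iprst
Word 2: "prsit" → sorted: iprst
Same letters? iprst == iprst
Anagram = Yes


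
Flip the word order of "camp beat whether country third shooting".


Original: "camp beat whether country third shooting"
Words (1..n): camp | beat | whether | country | third | shooting
Reversed (n..1): shooting | third | country | whether | beat | camp
Result = "shooting third country whether beat camp"


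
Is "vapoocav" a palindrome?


Word: "vapoocav"
Reversed: "vacoopav"
Forward == Backward? vapoocav != vacoopav
Palindrome = No


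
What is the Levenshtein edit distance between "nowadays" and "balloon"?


Word 1: "nowadays" (length 8)
Word 2: "balloon" (length 7)
One optimal edit sequence (insert/delete/substitute each cost 1):
  1. delete 'n'  (+1)
  2. substitute 'o' -> 'b'  (+1)
  3. substitute 'w' -> 'a'  (+1)
  4. substitute 'a' -> 'l'  (+1)
  5. substitute 'd' -> 'l'  (+1)
  6. substitute 'a' -> 'o'  (+1)
  7. substitute 'y' -> 'o'  (+1)
  8. substitute 's' -> 'n'  (+1)
Total edit operations: 8
Edit distance = 8


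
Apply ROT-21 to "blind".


Word: "blind"
Shift: 21
Each letter → (letter + shift) mod 26:
  'b' (1) + 21 = 22 → 'w'
  'l' (11) + 21 = 6 → 'g'
  'i' (8) + 21 = 3 → 'd'
  'n' (13) + 21 = 8 → 'i'
  'd' (3) + 21 = 24 → 'y'
Result = "wgdiy"


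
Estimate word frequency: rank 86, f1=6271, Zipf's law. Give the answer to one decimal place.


Zipf's law: f(r) = f(1) / r
f(1) = 6271
f(86) = 6271 / 86
= 72.9 occurrences


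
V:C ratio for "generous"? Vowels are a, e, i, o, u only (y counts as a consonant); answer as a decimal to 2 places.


Word: "generous"
Vowels (a,e,i,o,u): 4
Consonants: 4
Ratio = 4/4
= 1.00


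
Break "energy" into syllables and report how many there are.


Word: "energy"
Syllable breakdown: en · er · gy
Counting: 3 parts
= 3 syllables


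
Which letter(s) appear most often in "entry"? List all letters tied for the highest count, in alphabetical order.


Word: "entry"
Letter counts:
  'e': 1
  'n': 1
  'r': 1
  't': 1
  'y': 1
Maximum count = 1
Most frequent = 'e', 'n', 'r', 't', 'y' (1 time each)


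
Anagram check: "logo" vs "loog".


Word 1: "logo" → sorted: gloo
Word 2: "loog" → sorted: gloo
Same letters? gloo == gloo
Anagram = Yes


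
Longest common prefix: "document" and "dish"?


Word 1: "document"
Word 2: "dish"
Comparing from start:
  Pos 0: 'd' == 'd'
  Pos 1: 'o' != 'i' (stop)
LCP = "d" (length 1)


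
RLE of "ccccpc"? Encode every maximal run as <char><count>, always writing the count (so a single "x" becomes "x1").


String: "ccccpc"
Scanning for consecutive runs:
  'c' x 4
  'p' x 1
  'c' x 1
RLE = "c4p1c1"


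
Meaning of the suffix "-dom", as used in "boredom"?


Suffix: -dom
As in: boredom -> bore + -dom
Meaning = state / realm


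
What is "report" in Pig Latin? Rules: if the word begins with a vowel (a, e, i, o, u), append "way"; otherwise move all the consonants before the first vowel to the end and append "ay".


Word: "report"
Starts with consonant(s) → move to end, add 'ay'
Consonant cluster: "r"
Pig Latin = "eportray"


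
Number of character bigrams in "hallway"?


Word: "hallway" (length 7)
Number of 2-grams = length - 2 + 1 = 7 - 2 + 1
= 6


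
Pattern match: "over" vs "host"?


Pattern of "over": [0, 1, 2, 3]
Pattern of "host": [0, 1, 2, 3]
Patterns match
Same pattern = Yes


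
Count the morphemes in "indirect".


Word: "indirect"
Morphemes: in- | direct
Each morpheme carries meaning
= 2 morphemes


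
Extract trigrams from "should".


Word: "should" (length 6)
Number of trigrams = 6 - 3 + 1 = 4
  Position 0: "sho"
  Position 1: "hou"
  Position 2: "oul"
  Position 3: "uld"
Trigrams = "sho", "hou", "oul", "uld"


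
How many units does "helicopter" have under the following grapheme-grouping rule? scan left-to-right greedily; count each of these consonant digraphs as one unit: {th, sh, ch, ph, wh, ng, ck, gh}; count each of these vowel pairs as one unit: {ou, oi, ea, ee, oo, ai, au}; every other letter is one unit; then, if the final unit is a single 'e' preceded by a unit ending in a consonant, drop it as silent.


Word: "helicopter" (10 letters)
Left-to-right scan:
  1. 'h' (letter)
  2. 'e' (letter)
  3. 'l' (letter)
  4. 'i' (letter)
  5. 'c' (letter)
  6. 'o' (letter)
  7. 'p' (letter)
  8. 't' (letter)
  9. 'e' (letter)
  10. 'r' (letter)
Units from scan: 10
Sound units = 10 units


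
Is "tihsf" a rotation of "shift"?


Word: "shift", Candidate: "tihsf"
Method: check if candidate is substring of word+word
"shiftshift" contains "tihsf"? No
Is rotation = No


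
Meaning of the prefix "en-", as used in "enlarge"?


Prefix: en-
Example: enlarge (en- + large)
Meaning = cause to / put into


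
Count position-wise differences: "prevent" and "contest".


Comparing character by character (same length = 7):
  Pos 0: 'p' vs 'c' !=
  Pos 1: 'r' vs 'o' !=
  Pos 2: 'e' vs 'n' !=
  Pos 3: 'v' vs 't' !=
  Pos 4: 'e' vs 'e' =
  Pos 5: 'n' vs 's' !=
  Pos 6: 't' vs 't' =
Hamming distance = 5


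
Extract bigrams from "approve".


Word: "approve" (length 7)
Number of bigrams = 7 - 2 + 1 = 6
  Position 0: "ap"
  Position 1: "pp"
  Position 2: "pr"
  Position 3: "ro"
  Position 4: "ov"
  Position 5: "ve"
Bigrams = "ap", "pp", "pr", "ro", "ov", "ve"


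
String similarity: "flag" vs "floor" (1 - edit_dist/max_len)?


Word 1: "flag" (length 4)
Word 2: "floor" (length 5)
One optimal edit sequence:
  1. keep 'f'
  2. keep 'l'
  3. insert 'o'  (+1)
  4. substitute 'a' -> 'o'  (+1)
  5. substitute 'g' -> 'r'  (+1)
Edit distance = 3
Max length = max(4, 5) = 5
Similarity = 1 - 3/5
= 0.4000


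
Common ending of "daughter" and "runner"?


Word 1: "daughter"
Word 2: "runner"
Comparing from end:
  Pos -1: 'r' == 'r'
  Pos -2: 'e' == 'e'
  Pos -3: 't' != 'n' (stop)
LCS = "er" (length 2)


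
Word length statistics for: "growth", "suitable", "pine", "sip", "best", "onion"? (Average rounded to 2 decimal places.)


Lengths: "growth"=6, "suitable"=8, "pine"=4, "sip"=3, "best"=4, "onion"=5
Sum = 30, Count = 6
Average = 30/6 = 5.00
= avg=5.00, min=3, max=8


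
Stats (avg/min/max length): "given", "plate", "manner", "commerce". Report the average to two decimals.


Lengths: "given"=5, "plate"=5, "manner"=6, "commerce"=8
Sum = 24, Count = 4
Average = 24/4 = 6.00
= avg=6.00, min=5, max=8


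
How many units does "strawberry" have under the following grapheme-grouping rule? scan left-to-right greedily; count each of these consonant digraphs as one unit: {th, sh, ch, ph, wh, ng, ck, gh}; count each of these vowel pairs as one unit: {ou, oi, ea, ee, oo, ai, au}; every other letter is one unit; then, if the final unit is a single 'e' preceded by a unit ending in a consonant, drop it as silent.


Word: "strawberry" (10 letters)
Left-to-right scan:
  1. 's' (letter)
  2. 't' (letter)
  3. 'r' (letter)
  4. 'a' (letter)
  5. 'w' (letter)
  6. 'b' (letter)
  7. 'e' (letter)
  8. 'r' (letter)
  9. 'r' (letter)
  10. 'y' (letter)
Units from scan: 10
Sound units = 10 units


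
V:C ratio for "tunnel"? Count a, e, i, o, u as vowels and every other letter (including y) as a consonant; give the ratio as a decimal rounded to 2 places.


Word: "tunnel"
Vowels (a,e,i,o,u): 2
Consonants: 4
Ratio = 2/4
= 0.50


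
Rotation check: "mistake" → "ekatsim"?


Word: "mistake", Candidate: "ekatsim"
Method: check if candidate is substring of word+word
"mistakemistake" contains "ekatsim"? No
Is rotation = No


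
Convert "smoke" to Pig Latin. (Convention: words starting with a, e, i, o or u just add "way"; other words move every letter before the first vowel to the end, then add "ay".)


Word: "smoke"
Starts with consonant(s) → move to end, add 'ay'
Consonant cluster: "sm"
Pig Latin = "okesmay"


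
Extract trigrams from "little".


Word: "little" (length 6)
Number of trigrams = 6 - 3 + 1 = 4
  Position 0: "lit"
  Position 1: "itt"
  Position 2: "ttl"
  Position 3: "tle"
Trigrams = "lit", "itt", "ttl", "tle"


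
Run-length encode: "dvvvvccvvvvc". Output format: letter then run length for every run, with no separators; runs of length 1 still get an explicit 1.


String: "dvvvvccvvvvc"
Scanning for consecutive runs:
  'd' x 1
  'v' x 4
  'c' x 2
  'v' x 4
  'c' x 1
RLE = "d1v4c2v4c1"


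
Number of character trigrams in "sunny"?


Word: "sunny" (length 5)
Number of 3-grams = length - 3 + 1 = 5 - 3 + 1
= 3


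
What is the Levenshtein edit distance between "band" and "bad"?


Word 1: "band" (length 4)
Word 2: "bad" (length 3)
One optimal edit sequence (insert/delete/substitute each cost 1):
  1. keep 'b'
  2. keep 'a'
  3. delete 'n'  (+1)
  4. keep 'd'
Total edit operations: 1
Edit distance = 1


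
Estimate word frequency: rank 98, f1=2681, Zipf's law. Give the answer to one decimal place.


Zipf's law: f(r) = f(1) / r
f(1) = 2681
f(98) = 2681 / 98
= 27.4 occurrences


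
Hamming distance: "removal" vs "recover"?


Comparing character by character (same length = 7):
  Pos 0: 'r' vs 'r' =
  Pos 1: 'e' vs 'e' =
  Pos 2: 'm' vs 'c' !=
  Pos 3: 'o' vs 'o' =
  Pos 4: 'v' vs 'v' =
  Pos 5: 'a' vs 'e' !=
  Pos 6: 'l' vs 'r' !=
Hamming distance = 3


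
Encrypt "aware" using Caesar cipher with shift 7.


Word: "aware"
Shift: 7
Each letter → (letter + shift) mod 26:
  'a' (0) + 7 = 7 → 'h'
  'w' (22) + 7 = 3 → 'd'
  'a' (0) + 7 = 7 → 'h'
  'r' (17) + 7 = 24 → 'y'
  'e' (4) + 7 = 11 → 'l'
Result = "hdhyl"


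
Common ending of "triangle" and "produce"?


Word 1: "triangle"
Word 2: "produce"
Comparing from end:
  Pos -1: 'e' == 'e'
  Pos -2: 'l' != 'c' (stop)
LCS = "e" (length 1)


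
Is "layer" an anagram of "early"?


Word 1: "early" → sorted: aelry
Word 2: "layer" → sorted: aelry
Same letters? aelry == aelry
Anagram = Yes


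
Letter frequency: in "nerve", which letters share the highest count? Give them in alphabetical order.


Word: "nerve"
Letter counts:
  'e': 2
  'n': 1
  'r': 1
  'v': 1
Maximum count = 2
Most frequent = 'e' (2 times each)


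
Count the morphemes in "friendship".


Word: "friendship"
Morphemes: friend + -ship
Each morpheme carries meaning
= 2 morphemes


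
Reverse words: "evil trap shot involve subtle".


Original: "evil trap shot involve subtle"
Words (1..n): evil | trap | shot | involve | subtle
Reversed (n..1): subtle | involve | shot | trap | evil
Result = "subtle involve shot trap evil"


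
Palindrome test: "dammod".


Word: "dammod"
Reversed: "dommad"
Forward == Backward? dammod != dommad
Palindrome = No


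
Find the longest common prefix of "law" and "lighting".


Word 1: "law"
Word 2: "lighting"
Comparing from start:
  Pos 0: 'l' == 'l'
  Pos 1: 'a' != 'i' (stop)
LCP = "l" (length 1)


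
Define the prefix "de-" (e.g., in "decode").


Prefix: de-
As in: decode -> de- + code
Meaning = remove / reverse


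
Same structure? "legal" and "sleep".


Pattern of "legal": [0, 1, 2, 3, 0]
Pattern of "sleep": [0, 1, 2, 2, 3]
Patterns do not match
Same pattern = No


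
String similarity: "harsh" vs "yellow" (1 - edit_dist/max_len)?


Word 1: "harsh" (length 5)
Word 2: "yellow" (length 6)
One optimal edit sequence:
  1. insert 'y'  (+1)
  2. substitute 'h' -> 'e'  (+1)
  3. substitute 'a' -> 'l'  (+1)
  4. substitute 'r' -> 'l'  (+1)
  5. substitute 's' -> 'o'  (+1)
  6. substitute 'h' -> 'w'  (+1)
Edit distance = 6
Max length = max(5, 6) = 6
Similarity = 1 - 6/6
= 0.0000


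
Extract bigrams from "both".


Word: "both" (length 4)
Number of bigrams = 4 - 2 + 1 = 3
  Position 0: "bo"
  Position 1: "ot"
  Position 2: "th"
Bigrams = "bo", "ot", "th"


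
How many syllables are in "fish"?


Word: "fish"
Syllable breakdown: fish
Counting: 1 part
= 1 syllable


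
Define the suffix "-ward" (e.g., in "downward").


Suffix: -ward
Example: downward (down + -ward)
Meaning = in the direction of


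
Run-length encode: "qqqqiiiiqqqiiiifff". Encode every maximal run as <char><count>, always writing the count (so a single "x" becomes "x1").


String: "qqqqiiiiqqqiiiifff"
Scanning for consecutive runs:
  'q' x 4
  'i' x 4
  'q' x 3
  'i' x 4
  'f' x 3
RLE = "q4i4q3i4f3"


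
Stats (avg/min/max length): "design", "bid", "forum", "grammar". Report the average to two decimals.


Lengths: "design"=6, "bid"=3, "forum"=5, "grammar"=7
Sum = 21, Count = 4
Average = 21/4 = 5.25
= avg=5.25, min=3, max=7


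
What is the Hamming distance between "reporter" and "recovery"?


Comparing character by character (same length = 8):
  Pos 0: 'r' vs 'r' =
  Pos 1: 'e' vs 'e' =
  Pos 2: 'p' vs 'c' !=
  Pos 3: 'o' vs 'o' =
  Pos 4: 'r' vs 'v' !=
  Pos 5: 't' vs 'e' !=
  Pos 6: 'e' vs 'r' !=
  Pos 7: 'r' vs 'y' !=
Hamming distance = 5


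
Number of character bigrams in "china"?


Word: "china" (length 5)
Number of 2-grams = length - 2 + 1 = 5 - 2 + 1
= 4


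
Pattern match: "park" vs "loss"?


Pattern of "park": [0, 1, 2, 3]
Pattern of "loss": [0, 1, 2, 2]
Patterns do not match
Same pattern = No


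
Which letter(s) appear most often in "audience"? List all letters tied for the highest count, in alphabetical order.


Word: "audience"
Letter counts:
  'a': 1
  'c': 1
  'd': 1
  'e': 2
  'i': 1
  'n': 1
  'u': 1
Maximum count = 2
Most frequent = 'e' (2 times each)


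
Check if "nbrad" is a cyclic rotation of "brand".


Word: "brand", Candidate: "nbrad"
Method: check if candidate is substring of word+word
"brandbrand" contains "nbrad"? No
Is rotation = No


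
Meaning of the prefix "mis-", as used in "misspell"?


Prefix: mis-
Example: misspell (mis- + spell)
Meaning = wrongly


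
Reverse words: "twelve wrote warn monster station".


Original: "twelve wrote warn monster station"
Words (1..n): twelve | wrote | warn | monster | station
Reversed (n..1): station | monster | warn | wrote | twelve
Result = "station monster warn wrote twelve"


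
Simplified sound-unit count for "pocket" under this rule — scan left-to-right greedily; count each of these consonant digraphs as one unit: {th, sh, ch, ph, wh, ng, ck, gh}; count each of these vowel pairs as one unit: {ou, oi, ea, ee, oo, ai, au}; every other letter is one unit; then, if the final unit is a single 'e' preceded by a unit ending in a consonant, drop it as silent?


Word: "pocket" (6 letters)
Left-to-right scan:
  1. 'p' (letter)
  2. 'o' (letter)
  3. 'ck' (digraph)
  4. 'e' (letter)
  5. 't' (letter)
Units from scan: 5
Sound units = 5 units


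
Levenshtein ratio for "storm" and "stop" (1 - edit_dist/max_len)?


Word 1: "storm" (length 5)
Word 2: "stop" (length 4)
One optimal edit sequence:
  1. keep 's'
  2. keep 't'
  3. keep 'o'
  4. delete 'r'  (+1)
  5. substitute 'm' -> 'p'  (+1)
Edit distance = 2
Max length = max(5, 4) = 5
Similarity = 1 - 2/5
= 0.6000


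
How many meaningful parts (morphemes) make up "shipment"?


Word: "shipment"
Morphemes: ship / -ment
Each morpheme carries meaning
= 2 morphemes


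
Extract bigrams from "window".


Word: "window" (length 6)
Number of bigrams = 6 - 2 + 1 = 5
  Position 0: "wi"
  Position 1: "in"
  Position 2: "nd"
  Position 3: "do"
  Position 4: "ow"
Bigrams = "wi", "in", "nd", "do", "ow"


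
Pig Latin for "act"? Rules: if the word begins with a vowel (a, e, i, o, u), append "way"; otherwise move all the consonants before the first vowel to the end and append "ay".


Word: "act"
Starts with vowel → add 'way'
Pig Latin = "actway"


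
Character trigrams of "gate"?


Word: "gate" (length 4)
Number of trigrams = 4 - 3 + 1 = 2
  Position 0: "gat"
  Position 1: "ate"
Trigrams = "gat", "ate"


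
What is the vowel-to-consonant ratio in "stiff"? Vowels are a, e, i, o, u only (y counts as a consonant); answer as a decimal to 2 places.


Word: "stiff"
Vowels (a,e,i,o,u): 1
Consonants: 4
Ratio = 1/4
= 0.25


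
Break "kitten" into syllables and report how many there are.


Word: "kitten"
Syllable breakdown: kit | ten
Counting: 2 parts
= 2 syllables


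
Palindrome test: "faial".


Word: "faial"
Reversed: "laiaf"
Forward == Backward? faial != laiaf
Palindrome = No


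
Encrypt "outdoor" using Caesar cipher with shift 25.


Word: "outdoor"
Shift: 25
Each letter → (letter + shift) mod 26:
  'o' (14) + 25 = 13 → 'n'
  'u' (20) + 25 = 19 → 't'
  't' (19) + 25 = 18 → 's'
  'd' (3) + 25 = 2 → 'c'
  'o' (14) + 25 = 13 → 'n'
  'o' (14) + 25 = 13 → 'n'
  'r' (17) + 25 = 16 → 'q'
Result = "ntscnnq"


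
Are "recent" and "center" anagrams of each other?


Word 1: "recent" → sorted: ceenrt
Word 2: "center" → sorted: ceenrt
Same letters? ceenrt == ceenrt
Anagram = Yes


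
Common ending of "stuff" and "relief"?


Word 1: "stuff"
Word 2: "relief"
Comparing from end:
  Pos -1: 'f' == 'f'
  Pos -2: 'f' != 'e' (stop)
LCS = "f" (length 1)


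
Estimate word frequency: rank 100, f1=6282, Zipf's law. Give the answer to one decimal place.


Zipf's law: f(r) = f(1) / r
f(1) = 6282
f(100) = 6282 / 100
= 62.8 occurrences


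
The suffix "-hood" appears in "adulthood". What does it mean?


Suffix: -hood
Example: adulthood = adult + -hood
Meaning = state / condition


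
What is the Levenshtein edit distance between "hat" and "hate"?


Word 1: "hat" (length 3)
Word 2: "hate" (length 4)
One optimal edit sequence (insert/delete/substitute each cost 1):
  1. keep 'h'
  2. keep 'a'
  3. keep 't'
  4. insert 'e'  (+1)
Total edit operations: 1
Edit distance = 1


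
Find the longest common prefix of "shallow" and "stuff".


Word 1: "shallow"
Word 2: "stuff"
Comparing from start:
  Pos 0: 's' == 's'
  Pos 1: 'h' != 't' (stop)
LCP = "s" (length 1)


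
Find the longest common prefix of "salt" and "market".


Word 1: "salt"
Word 2: "market"
Comparing from start:
  Pos 0: 's' != 'm' (stop)
LCP = "" (length 0)


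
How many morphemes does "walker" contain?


Word: "walker"
Morphemes: walk | -er
Each morpheme carries meaning
= 2 morphemes


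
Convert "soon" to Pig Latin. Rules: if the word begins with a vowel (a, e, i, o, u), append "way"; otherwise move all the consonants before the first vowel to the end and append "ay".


Word: "soon"
Starts with consonant(s) → move to end, add 'ay'
Consonant cluster: "s"
Pig Latin = "oonsay"


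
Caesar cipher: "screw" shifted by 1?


Word: "screw"
Shift: 1
Each letter → (letter + shift) mod 26:
  's' (18) + 1 = 19 → 't'
  'c' (2) + 1 = 3 → 'd'
  'r' (17) + 1 = 18 → 's'
  'e' (4) + 1 = 5 → 'f'
  'w' (22) + 1 = 23 → 'x'
Result = "tdsfx"


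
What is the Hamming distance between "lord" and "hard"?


Comparing character by character (same length = 4):
  Pos 0: 'l' vs 'h' !=
  Pos 1: 'o' vs 'a' !=
  Pos 2: 'r' vs 'r' =
  Pos 3: 'd' vs 'd' =
Hamming distance = 2


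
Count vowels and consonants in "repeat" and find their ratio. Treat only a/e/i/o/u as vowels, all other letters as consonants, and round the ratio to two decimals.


Word: "repeat"
Vowels (a,e,i,o,u): 3
Consonants: 3
Ratio = 3/3
= 1.00


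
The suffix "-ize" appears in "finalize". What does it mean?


Suffix: -ize
Example: finalize (final + -ize)
Meaning = to make


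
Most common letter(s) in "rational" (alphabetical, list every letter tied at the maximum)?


Word: "rational"
Letter counts:
  'a': 2
  'i': 1
  'l': 1
  'n': 1
  'o': 1
  'r': 1
  't': 1
Maximum count = 2
Most frequent = 'a' (2 times each)


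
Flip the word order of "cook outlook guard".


Original: "cook outlook guard"
Words (1..n): cook | outlook | guard
Reversed (n..1): guard | outlook | cook
Result = "guard outlook cook"


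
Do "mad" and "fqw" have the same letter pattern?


Pattern of "mad": [0, 1, 2]
Pattern of "fqw": [0, 1, 2]
Patterns match
Same pattern = Yes


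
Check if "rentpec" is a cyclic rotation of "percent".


Word: "percent", Candidate: "rentpec"
Method: check if candidate is substring of word+word
"percentpercent" contains "rentpec"? No
Is rotation = No


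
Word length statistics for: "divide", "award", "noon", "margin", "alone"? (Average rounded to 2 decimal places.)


Lengths: "divide"=6, "award"=5, "noon"=4, "margin"=6, "alone"=5
Sum = 26, Count = 5
Average = 26/5 = 5.20
= avg=5.20, min=4, max=6


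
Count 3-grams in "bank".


Word: "bank" (length 4)
Number of 3-grams = length - 3 + 1 = 4 - 3 + 1
= 2


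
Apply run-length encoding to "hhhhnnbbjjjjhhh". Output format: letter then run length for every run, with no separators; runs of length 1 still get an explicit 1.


String: "hhhhnnbbjjjjhhh"
Scanning for consecutive runs:
  'h' x 4
  'n' x 2
  'b' x 2
  'j' x 4
  'h' x 3
RLE = "h4n2b2j4h3"


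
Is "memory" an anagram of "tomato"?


Word 1: "tomato" → sorted: amoott
Word 2: "memory" → sorted: emmory
Same letters? amoott != emmory
Anagram = No


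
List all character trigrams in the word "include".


Word: "include" (length 7)
Number of trigrams = 7 - 3 + 1 = 5
  Position 0: "inc"
  Position 1: "ncl"
  Position 2: "clu"
  Position 3: "lud"
  Position 4: "ude"
Trigrams = "inc", "ncl", "clu", "lud", "ude"


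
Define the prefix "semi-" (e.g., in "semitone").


Prefix: semi-
Example: semitone (semi- + tone)
Meaning = half


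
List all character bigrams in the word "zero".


Word: "zero" (length 4)
Number of bigrams = 4 - 2 + 1 = 3
  Position 0: "ze"
  Position 1: "er"
  Position 2: "ro"
Bigrams = "ze", "er", "ro"


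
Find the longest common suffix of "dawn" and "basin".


Word 1: "dawn"
Word 2: "basin"
Comparing from end:
  Pos -1: 'n' == 'n'
  Pos -2: 'w' != 'i' (stop)
LCS = "n" (length 1)


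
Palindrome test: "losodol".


Word: "losodol"
Reversed: "lodosol"
Forward == Backward? losodol != lodosol
Palindrome = No


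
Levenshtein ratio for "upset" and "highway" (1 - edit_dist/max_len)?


Word 1: "upset" (length 5)
Word 2: "highway" (length 7)
One optimal edit sequence:
  1. insert 'h'  (+1)
  2. insert 'i'  (+1)
  3. substitute 'u' -> 'g'  (+1)
  4. substitute 'p' -> 'h'  (+1)
  5. substitute 's' -> 'w'  (+1)
  6. substitute 'e' -> 'a'  (+1)
  7. substitute 't' -> 'y'  (+1)
Edit distance = 7
Max length = max(5, 7) = 7
Similarity = 1 - 7/7
= 0.0000


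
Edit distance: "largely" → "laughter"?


Word 1: "largely" (length 7)
Word 2: "laughter" (length 8)
One optimal edit sequence (insert/delete/substitute each cost 1):
  1. keep 'l'
  2. keep 'a'
  3. substitute 'r' -> 'u'  (+1)
  4. keep 'g'
  5. insert 'h'  (+1)
  6. substitute 'e' -> 't'  (+1)
  7. substitute 'l' -> 'e'  (+1)
  8. substitute 'y' -> 'r'  (+1)
Total edit operations: 5
Edit distance = 5


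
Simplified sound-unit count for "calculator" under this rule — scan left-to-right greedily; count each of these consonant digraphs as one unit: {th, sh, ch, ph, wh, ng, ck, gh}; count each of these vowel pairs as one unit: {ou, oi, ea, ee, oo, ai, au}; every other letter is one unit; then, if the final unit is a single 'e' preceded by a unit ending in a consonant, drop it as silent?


Word: "calculator" (10 letters)
Left-to-right scan:
  1. 'c' (letter)
  2. 'a' (letter)
  3. 'l' (letter)
  4. 'c' (letter)
  5. 'u' (letter)
  6. 'l' (letter)
  7. 'a' (letter)
  8. 't' (letter)
  9. 'o' (letter)
  10. 'r' (letter)
Units from scan: 10
Sound units = 10 units


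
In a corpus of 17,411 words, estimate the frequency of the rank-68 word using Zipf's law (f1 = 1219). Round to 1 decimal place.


Zipf's law: f(r) = f(1) / r
f(1) = 1219
f(68) = 1219 / 68
= 17.9 occurrences


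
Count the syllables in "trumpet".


Word: "trumpet"
Syllable breakdown: trum · pet
Counting: 2 parts
= 2 syllables


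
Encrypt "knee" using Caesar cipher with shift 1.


Word: "knee"
Shift: 1
Each letter → (letter + shift) mod 26:
  'k' (10) + 1 = 11 → 'l'
  'n' (13) + 1 = 14 → 'o'
  'e' (4) + 1 = 5 → 'f'
  'e' (4) + 1 = 5 → 'f'
Result = "loff"
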